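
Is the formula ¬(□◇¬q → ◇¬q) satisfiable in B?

Unsatisfiable

1. ¬(□◇¬q → ◇¬q), u
2. □◇¬q, u
3. ¬◇¬q, u
4. ◇¬q, u
5. q, u
6. ¬q, v
7. ◇¬q, v
8. q, v
Accessibility: uRu, uRv, vRu, vRv
Branch closes: q and ¬q both at v.
All branches of the tableau close; one closing branch shown above.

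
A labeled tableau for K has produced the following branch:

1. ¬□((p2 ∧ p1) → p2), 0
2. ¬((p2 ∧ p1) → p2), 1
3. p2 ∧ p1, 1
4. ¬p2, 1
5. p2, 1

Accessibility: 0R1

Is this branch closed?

Closed

Both p2 and ¬p2 appear at 1.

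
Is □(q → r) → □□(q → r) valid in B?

Tableau for the negation ¬(□(q → r) → □□(q → r)):
1. ¬(□(q → r) → □□(q → r)), w0
2. □(q → r), w0
3. ¬□□(q → r), w0
4. q → r, w0
5. r, w0
6. ¬□(q → r), w1
7. q → r, w1
8. r, w1
9. ¬(q → r), w2
10. q, w2
11. ¬r, w2
Accessibility: w0Rw0, w0Rw1, w1Rw0, w1Rw1, w1Rw2, w2Rw1, w2Rw2
The negation has an open branch (countermodel exists).

Invalid (countermodel exists)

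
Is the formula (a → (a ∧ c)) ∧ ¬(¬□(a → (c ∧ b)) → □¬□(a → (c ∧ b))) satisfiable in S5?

1. (a → (a ∧ c)) ∧ ¬(¬□(a → (c ∧ b)) → □¬□(a → (c ∧ b))), 0
2. a → (a ∧ c), 0   [∧-rule on 1]
3. ¬(¬□(a → (c ∧ b)) → □¬□(a → (c ∧ b))), 0   [∧-rule on 1]
4. ¬□(a → (c ∧ b)), 0   [¬→-rule on 3]
5. ¬□¬□(a → (c ∧ b)), 0   [¬→-rule on 3]
6. a ∧ c, 0   [→-rule on 2 (branches; this branch)]
7. a, 0   [∧-rule on 6]
8. c, 0   [∧-rule on 6]
9. ¬(a → (c ∧ b)), 1   [¬□-rule on 4: fresh world 1, 0R1]
10. a, 1   [¬→-rule on 9]
11. ¬(c ∧ b), 1   [¬→-rule on 9]
12. ¬b, 1   [¬∧-rule on 11 (branches; this branch)]
13. □(a → (c ∧ b)), 2   [¬□-rule on 5: fresh world 2, 0R2]
14. a → (c ∧ b), 0   [□-rule on 13 via 2R0]
15. a → (c ∧ b), 1   [□-rule on 13 via 2R1]
16. a → (c ∧ b), 2   [□-rule on 13 via 2R2]
17. c ∧ b, 0   [→-rule on 14 (branches; this branch)]
18. b, 0   [∧-rule on 17]
19. c ∧ b, 1   [→-rule on 15 (branches; this branch)]
20. c, 1   [∧-rule on 19]
21. b, 1   [∧-rule on 19]
Accessibility: 0R0, 0R1, 0R2, 1R0, 1R1, 1R2, 2R0, 2R1, 2R2
Branch closes: b and ¬b both at 1.
(One branch shown.) All branches close.

Unsatisfiable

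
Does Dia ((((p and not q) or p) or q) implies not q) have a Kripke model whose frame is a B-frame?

Satisfiable

1. Dia ((((p and not q) or p) or q) implies not q), 0
2. (((p and not q) or p) or q) implies not q, 1   [Dia-rule on 1: fresh world 1, 0R1]
3. not q, 1   [implies-rule on 2 (branches; this branch)]
Accessibility: 0R0, 0R1, 1R0, 1R1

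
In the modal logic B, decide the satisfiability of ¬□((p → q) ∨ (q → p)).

Unsatisfiable

1. ¬□((p → q) ∨ (q → p)), w0
2. ¬((p → q) ∨ (q → p)), w1   [¬□-rule on 1: fresh world w1, w0Rw1]
3. ¬(p → q), w1   [¬∨-rule on 2]
4. ¬(q → p), w1   [¬∨-rule on 2]
5. p, w1   [¬→-rule on 3]
6. ¬q, w1   [¬→-rule on 3]
7. q, w1   [¬→-rule on 4]
8. ¬p, w1   [¬→-rule on 4]
Accessibility: w0Rw0, w0Rw1, w1Rw0, w1Rw1
Branch closes: q and ¬q both at w1.
(One branch shown.) All branches close.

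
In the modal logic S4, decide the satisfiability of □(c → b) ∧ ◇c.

Yes, satisfiable

1. □(c → b) ∧ ◇c, 0
2. □(c → b), 0
3. ◇c, 0
4. c → b, 0
5. b, 0
6. c, 1
7. c → b, 1
8. b, 1
Accessibility: 0R0, 0R1, 1R1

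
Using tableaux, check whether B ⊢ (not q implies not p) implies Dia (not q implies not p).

Valid in B

Tableau for the negation not ((not q implies not p) implies Dia (not q implies not p)):
1. not ((not q implies not p) implies Dia (not q implies not p)), 0
2. not q implies not p, 0
3. not Dia (not q implies not p), 0
4. not (not q implies not p), 0
5. not q, 0
6. p, 0
7. not p, 0
Accessibility: 0R0
Branch closes: p and not p both at 0.
Every branch of the negation's tableau closes; the branch above is one of them.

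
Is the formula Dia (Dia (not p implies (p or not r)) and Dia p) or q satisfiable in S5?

Satisfiable

1. Dia (Dia (not p implies (p or not r)) and Dia p) or q, u
2. q, u
Accessibility: uRu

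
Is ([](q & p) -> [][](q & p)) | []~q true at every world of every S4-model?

Tableau for the negation ~(([](q & p) -> [][](q & p)) | []~q):
1. ~(([](q & p) -> [][](q & p)) | []~q), w0
2. ~([](q & p) -> [][](q & p)), w0   [~|-rule on 1]
3. ~[]~q, w0   [~|-rule on 1]
4. [](q & p), w0   [~->-rule on 2]
5. ~[][](q & p), w0   [~->-rule on 2]
6. q & p, w0   [[]-rule on 4 via w0Rw0]
7. q, w0   [&-rule on 6]
8. p, w0   [&-rule on 6]
9. q, w1   [~[]-rule on 3: fresh world w1, w0Rw1]
10. q & p, w1   [[]-rule on 4 via w0Rw1]
11. p, w1   [&-rule on 10]
12. ~[](q & p), w2   [~[]-rule on 5: fresh world w2, w0Rw2]
13. q & p, w2   [[]-rule on 4 via w0Rw2]
14. q, w2   [&-rule on 13]
15. p, w2   [&-rule on 13]
16. ~(q & p), w3   [~[]-rule on 12: fresh world w3, w2Rw3]
17. q & p, w3   [[]-rule on 4 via w0Rw3]
18. q, w3   [&-rule on 17]
19. p, w3   [&-rule on 17]
20. ~p, w3   [~&-rule on 16 (branches; this branch)]
Accessibility: w0Rw0, w0Rw1, w0Rw2, w0Rw3, w1Rw1, w2Rw2, w2Rw3, w3Rw3
Branch closes: p and ~p both at w3.
All branches of the negation close; one closing branch shown above.

Valid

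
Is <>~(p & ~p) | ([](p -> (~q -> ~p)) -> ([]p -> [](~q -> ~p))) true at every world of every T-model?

Tableau for the negation ~(<>~(p & ~p) | ([](p -> (~q -> ~p)) -> ([]p -> [](~q -> ~p)))):
1. ~(<>~(p & ~p) | ([](p -> (~q -> ~p)) -> ([]p -> [](~q -> ~p)))), w0
2. ~<>~(p & ~p), w0   [~|-rule on 1]
3. ~([](p -> (~q -> ~p)) -> ([]p -> [](~q -> ~p))), w0   [~|-rule on 1]
4. [](p -> (~q -> ~p)), w0   [~->-rule on 3]
5. ~([]p -> [](~q -> ~p)), w0   [~->-rule on 3]
6. []p, w0   [~->-rule on 5]
7. ~[](~q -> ~p), w0   [~->-rule on 5]
8. p & ~p, w0   [~<>-rule on 2 via w0Rw0]
9. p, w0   [&-rule on 8]
10. ~p, w0   [&-rule on 8]
Accessibility: w0Rw0
Branch closes: p and ~p both at w0.
All branches of the negation close; one closing branch shown above.

Valid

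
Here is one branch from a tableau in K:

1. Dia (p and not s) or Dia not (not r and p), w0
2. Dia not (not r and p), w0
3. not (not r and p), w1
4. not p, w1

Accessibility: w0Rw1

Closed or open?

There is no literal clash: for every atom and world, at most one sign appears.

Not closed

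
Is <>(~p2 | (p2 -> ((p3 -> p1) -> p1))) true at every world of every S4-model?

Invalid (countermodel exists)

Tableau for the negation ~<>(~p2 | (p2 -> ((p3 -> p1) -> p1))):
1. ~<>(~p2 | (p2 -> ((p3 -> p1) -> p1))), w0
2. ~(~p2 | (p2 -> ((p3 -> p1) -> p1))), w0
3. p2, w0
4. ~(p2 -> ((p3 -> p1) -> p1)), w0
5. ~((p3 -> p1) -> p1), w0
6. p3 -> p1, w0
7. ~p1, w0
8. ~p3, w0
Accessibility: w0Rw0
The negation has an open branch (countermodel exists).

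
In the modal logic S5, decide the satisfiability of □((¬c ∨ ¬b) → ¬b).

1. □((¬c ∨ ¬b) → ¬b), u
2. (¬c ∨ ¬b) → ¬b, u   [□-rule on 1 via uRu]
3. ¬b, u   [→-rule on 2 (branches; this branch)]
Accessibility: uRu

Satisfiable (open branch found)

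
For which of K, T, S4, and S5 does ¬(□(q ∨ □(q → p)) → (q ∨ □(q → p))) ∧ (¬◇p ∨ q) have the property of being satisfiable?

K

T-tableau for the formula:
1. ¬(□(q ∨ □(q → p)) → (q ∨ □(q → p))) ∧ (¬◇p ∨ q), u
2. ¬(□(q ∨ □(q → p)) → (q ∨ □(q → p))), u
3. ¬◇p ∨ q, u
4. □(q ∨ □(q → p)), u
5. ¬(q ∨ □(q → p)), u
6. ¬q, u
7. ¬□(q → p), u
8. q ∨ □(q → p), u
9. ¬◇p, u
10. ¬p, u
11. □(q → p), u
12. q → p, u
13. ¬(q → p), v
14. q, v
15. ¬p, v
16. q ∨ □(q → p), v
17. q → p, v
18. □(q → p), v
19. p, v
Accessibility: uRu, uRv, vRv
Branch closes: p and ¬p both at v.
Every branch closes (one shown): unsatisfiable in T, hence also in S4, S5 (every S4/S5-frame is a T-frame).
K-tableau for the formula:
1. ¬(□(q ∨ □(q → p)) → (q ∨ □(q → p))) ∧ (¬◇p ∨ q), u
2. ¬(□(q ∨ □(q → p)) → (q ∨ □(q → p))), u
3. ¬◇p ∨ q, u
4. □(q ∨ □(q → p)), u
5. ¬(q ∨ □(q → p)), u
6. ¬q, u
7. ¬□(q → p), u
8. ¬◇p, u
9. ¬(q → p), v
10. q, v
11. ¬p, v
12. q ∨ □(q → p), v
13. □(q → p), v
Accessibility: uRv
Complete open branch: satisfiable in K.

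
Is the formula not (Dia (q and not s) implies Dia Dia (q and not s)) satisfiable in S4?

No, unsatisfiable

1. not (Dia (q and not s) implies Dia Dia (q and not s)), u
2. Dia (q and not s), u   [neg-implies-rule on 1]
3. not Dia Dia (q and not s), u   [neg-implies-rule on 1]
4. not Dia (q and not s), u   [neg-Dia-rule on 3 via uRu]
5. not (q and not s), u   [neg-Dia-rule on 4 via uRu]
6. s, u   [neg-and-rule on 5 (branches; this branch)]
7. q and not s, v   [Dia-rule on 2: fresh world v, uRv]
8. q, v   [and-rule on 7]
9. not s, v   [and-rule on 7]
10. not Dia (q and not s), v   [neg-Dia-rule on 3 via uRv]
11. not (q and not s), v   [neg-Dia-rule on 4 via uRv]
12. s, v   [neg-and-rule on 11 (branches; this branch)]
Accessibility: uRu, uRv, vRv
Branch closes: s and not s both at v.
(One branch shown.) All branches close.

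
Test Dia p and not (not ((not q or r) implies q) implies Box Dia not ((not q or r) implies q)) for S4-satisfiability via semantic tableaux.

1. Dia p and not (not ((not q or r) implies q) implies Box Dia not ((not q or r) implies q)), u
2. Dia p, u   [and-rule on 1]
3. not (not ((not q or r) implies q) implies Box Dia not ((not q or r) implies q)), u   [and-rule on 1]
4. not ((not q or r) implies q), u   [neg-implies-rule on 3]
5. not Box Dia not ((not q or r) implies q), u   [neg-implies-rule on 3]
6. not q or r, u   [neg-implies-rule on 4]
7. not q, u   [neg-implies-rule on 4]
8. r, u   [or-rule on 6 (branches; this branch)]
9. p, v   [Dia-rule on 2: fresh world v, uRv]
10. not Dia not ((not q or r) implies q), w   [neg-Box-rule on 5: fresh world w, uRw]
11. (not q or r) implies q, w   [neg-Dia-rule on 10 via wRw]
12. q, w   [implies-rule on 11 (branches; this branch)]
Accessibility: uRu, uRv, uRw, vRv, wRw

Yes, satisfiable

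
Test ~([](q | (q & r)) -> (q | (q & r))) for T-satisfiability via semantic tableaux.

1. ~([](q | (q & r)) -> (q | (q & r))), 0
2. [](q | (q & r)), 0
3. ~(q | (q & r)), 0
4. ~q, 0
5. ~(q & r), 0
6. q | (q & r), 0
7. ~r, 0
8. q & r, 0
9. q, 0
10. r, 0
Accessibility: 0R0
Branch closes: q and ~q both at 0.
All branches of the tableau close; one closing branch shown above.

No, unsatisfiable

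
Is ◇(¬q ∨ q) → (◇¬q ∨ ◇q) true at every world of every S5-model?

Tableau for the negation ¬(◇(¬q ∨ q) → (◇¬q ∨ ◇q)):
1. ¬(◇(¬q ∨ q) → (◇¬q ∨ ◇q)), w0
2. ◇(¬q ∨ q), w0   [¬→-rule on 1]
3. ¬(◇¬q ∨ ◇q), w0   [¬→-rule on 1]
4. ¬◇¬q, w0   [¬∨-rule on 3]
5. ¬◇q, w0   [¬∨-rule on 3]
6. q, w0   [¬◇-rule on 4 via w0Rw0]
7. ¬q, w0   [¬◇-rule on 5 via w0Rw0]
Accessibility: w0Rw0
Branch closes: q and ¬q both at w0.
All branches of the negation close; one closing branch shown above.

Valid in S5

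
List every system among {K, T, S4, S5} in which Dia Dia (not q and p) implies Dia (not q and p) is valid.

S4, S5

T-tableau for the negation not (Dia Dia (not q and p) implies Dia (not q and p)):
1. not (Dia Dia (not q and p) implies Dia (not q and p)), w0
2. Dia Dia (not q and p), w0
3. not Dia (not q and p), w0
4. not (not q and p), w0
5. not p, w0
6. Dia (not q and p), w1
7. not (not q and p), w1
8. not p, w1
9. not q and p, w2
10. not q, w2
11. p, w2
Accessibility: w0Rw0, w0Rw1, w1Rw1, w1Rw2, w2Rw2
Complete open branch: countermodel on a T-frame, so not valid in T, nor in K (the same frame is also a K-frame).
S4-tableau for the negation not (Dia Dia (not q and p) implies Dia (not q and p)):
1. not (Dia Dia (not q and p) implies Dia (not q and p)), w0
2. Dia Dia (not q and p), w0
3. not Dia (not q and p), w0
4. not (not q and p), w0
5. not p, w0
6. Dia (not q and p), w1
7. not (not q and p), w1
8. not p, w1
9. not q and p, w2
10. not q, w2
11. p, w2
12. not (not q and p), w2
13. not p, w2
Accessibility: w0Rw0, w0Rw1, w0Rw2, w1Rw1, w1Rw2, w2Rw2
Branch closes: p and not p both at w2.
Every branch closes (one shown): valid in S4, hence also in S5 (every theorem of S4 is a theorem of S5).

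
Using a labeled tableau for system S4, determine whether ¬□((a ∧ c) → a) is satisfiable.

1. ¬□((a ∧ c) → a), w0
2. ¬((a ∧ c) → a), w1   [¬□-rule on 1: fresh world w1, w0Rw1]
3. a ∧ c, w1   [¬→-rule on 2]
4. ¬a, w1   [¬→-rule on 2]
5. a, w1   [∧-rule on 3]
6. c, w1   [∧-rule on 3]
Accessibility: w0Rw0, w0Rw1, w1Rw1
Branch closes: a and ¬a both at w1.
All branches of the tableau close; one closing branch shown above.

Unsatisfiable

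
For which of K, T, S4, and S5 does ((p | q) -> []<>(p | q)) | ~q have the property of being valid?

S5-tableau for the negation ~(((p | q) -> []<>(p | q)) | ~q):
1. ~(((p | q) -> []<>(p | q)) | ~q), w0
2. ~((p | q) -> []<>(p | q)), w0   [~|-rule on 1]
3. q, w0   [~|-rule on 1]
4. p | q, w0   [~->-rule on 2]
5. ~[]<>(p | q), w0   [~->-rule on 2]
6. ~<>(p | q), w1   [~[]-rule on 5: fresh world w1, w0Rw1]
7. ~(p | q), w0   [~<>-rule on 6 via w1Rw0]
8. ~p, w0   [~|-rule on 7]
9. ~q, w0   [~|-rule on 7]
Accessibility: w0Rw0, w0Rw1, w1Rw0, w1Rw1
Branch closes: q and ~q both at w0.
Every branch closes (one shown): valid in S5.
S4-tableau for the negation ~(((p | q) -> []<>(p | q)) | ~q):
1. ~(((p | q) -> []<>(p | q)) | ~q), w0
2. ~((p | q) -> []<>(p | q)), w0   [~|-rule on 1]
3. q, w0   [~|-rule on 1]
4. p | q, w0   [~->-rule on 2]
5. ~[]<>(p | q), w0   [~->-rule on 2]
6. ~<>(p | q), w1   [~[]-rule on 5: fresh world w1, w0Rw1]
7. ~(p | q), w1   [~<>-rule on 6 via w1Rw1]
8. ~p, w1   [~|-rule on 7]
9. ~q, w1   [~|-rule on 7]
Accessibility: w0Rw0, w0Rw1, w1Rw1
Complete open branch: countermodel on an S4-frame, so not valid in S4, nor in K, T (the same frame is also a K-frame and a T-frame).

S5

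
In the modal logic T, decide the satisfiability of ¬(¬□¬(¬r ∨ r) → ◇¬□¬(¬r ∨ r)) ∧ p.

No, unsatisfiable

1. ¬(¬□¬(¬r ∨ r) → ◇¬□¬(¬r ∨ r)) ∧ p, 0
2. ¬(¬□¬(¬r ∨ r) → ◇¬□¬(¬r ∨ r)), 0
3. p, 0
4. ¬□¬(¬r ∨ r), 0
5. ¬◇¬□¬(¬r ∨ r), 0
6. □¬(¬r ∨ r), 0
7. ¬(¬r ∨ r), 0
8. r, 0
9. ¬r, 0
Accessibility: 0R0
Branch closes: r and ¬r both at 0.
Every branch closes; the branch above is one of them.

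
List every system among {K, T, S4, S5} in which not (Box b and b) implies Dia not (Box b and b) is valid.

T, S4, S5

K-tableau for the negation not (not (Box b and b) implies Dia not (Box b and b)):
1. not (not (Box b and b) implies Dia not (Box b and b)), w0
2. not (Box b and b), w0
3. not Dia not (Box b and b), w0
4. not b, w0
Complete open branch: countermodel on a K-frame, so not valid in K.
T-tableau for the negation not (not (Box b and b) implies Dia not (Box b and b)):
1. not (not (Box b and b) implies Dia not (Box b and b)), w0
2. not (Box b and b), w0
3. not Dia not (Box b and b), w0
4. Box b and b, w0
5. Box b, w0
6. b, w0
7. not Box b, w0
8. not b, w1
9. Box b and b, w1
10. Box b, w1
11. b, w1
Accessibility: w0Rw0, w0Rw1, w1Rw1
Branch closes: b and not b both at w1.
Every branch closes (one shown): valid in T, hence also in S4, S5 (every theorem of T is a theorem of S4 and S5).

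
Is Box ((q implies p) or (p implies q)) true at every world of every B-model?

Valid

Tableau for the negation not Box ((q implies p) or (p implies q)):
1. not Box ((q implies p) or (p implies q)), u
2. not ((q implies p) or (p implies q)), v
3. not (q implies p), v
4. not (p implies q), v
5. q, v
6. not p, v
7. p, v
8. not q, v
Accessibility: uRu, uRv, vRu, vRv
Branch closes: p and not p both at v.
Every branch of the negation's tableau closes; the branch above is one of them.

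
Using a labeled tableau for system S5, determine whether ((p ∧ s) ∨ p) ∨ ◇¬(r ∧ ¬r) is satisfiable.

Satisfiable (open branch found)

1. ((p ∧ s) ∨ p) ∨ ◇¬(r ∧ ¬r), w0
2. ◇¬(r ∧ ¬r), w0   [∨-rule on 1 (branches; this branch)]
3. ¬(r ∧ ¬r), w1   [◇-rule on 2: fresh world w1, w0Rw1]
4. r, w1   [¬∧-rule on 3 (branches; this branch)]
Accessibility: w0Rw0, w0Rw1, w1Rw0, w1Rw1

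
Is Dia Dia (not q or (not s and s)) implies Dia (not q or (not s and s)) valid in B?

Tableau for the negation not (Dia Dia (not q or (not s and s)) implies Dia (not q or (not s and s))):
1. not (Dia Dia (not q or (not s and s)) implies Dia (not q or (not s and s))), 0
2. Dia Dia (not q or (not s and s)), 0
3. not Dia (not q or (not s and s)), 0
4. not (not q or (not s and s)), 0
5. q, 0
6. not (not s and s), 0
7. not s, 0
8. Dia (not q or (not s and s)), 1
9. not (not q or (not s and s)), 1
10. q, 1
11. not (not s and s), 1
12. not s, 1
13. not q or (not s and s), 2
14. not q, 2
Accessibility: 0R0, 0R1, 1R0, 1R1, 1R2, 2R1, 2R2
The negation has an open branch (countermodel exists).

No, not valid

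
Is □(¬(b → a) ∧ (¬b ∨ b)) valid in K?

Tableau for the negation ¬□(¬(b → a) ∧ (¬b ∨ b)):
1. ¬□(¬(b → a) ∧ (¬b ∨ b)), u
2. ¬(¬(b → a) ∧ (¬b ∨ b)), v   [¬□-rule on 1: fresh world v, uRv]
3. b → a, v   [¬∧-rule on 2 (branches; this branch)]
4. a, v   [→-rule on 3 (branches; this branch)]
Accessibility: uRv
The negation has an open branch (countermodel exists).

Invalid (countermodel exists)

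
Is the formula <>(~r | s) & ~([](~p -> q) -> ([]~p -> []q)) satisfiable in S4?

Unsatisfiable (every branch closes)

1. <>(~r | s) & ~([](~p -> q) -> ([]~p -> []q)), u
2. <>(~r | s), u   [&-rule on 1]
3. ~([](~p -> q) -> ([]~p -> []q)), u   [&-rule on 1]
4. [](~p -> q), u   [~->-rule on 3]
5. ~([]~p -> []q), u   [~->-rule on 3]
6. []~p, u   [~->-rule on 5]
7. ~[]q, u   [~->-rule on 5]
8. ~p -> q, u   [[]-rule on 4 via uRu]
9. ~p, u   [[]-rule on 6 via uRu]
10. q, u   [->-rule on 8 (branches; this branch)]
11. ~r | s, v   [<>-rule on 2: fresh world v, uRv]
12. ~p -> q, v   [[]-rule on 4 via uRv]
13. ~p, v   [[]-rule on 6 via uRv]
14. s, v   [|-rule on 11 (branches; this branch)]
15. q, v   [->-rule on 12 (branches; this branch)]
16. ~q, w   [~[]-rule on 7: fresh world w, uRw]
17. ~p -> q, w   [[]-rule on 4 via uRw]
18. ~p, w   [[]-rule on 6 via uRw]
19. q, w   [->-rule on 17 (branches; this branch)]
Accessibility: uRu, uRv, uRw, vRv, wRw
Branch closes: q and ~q both at w.
Every branch closes; the branch above is one of them.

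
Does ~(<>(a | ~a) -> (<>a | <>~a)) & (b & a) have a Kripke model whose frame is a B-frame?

Unsatisfiable

1. ~(<>(a | ~a) -> (<>a | <>~a)) & (b & a), u
2. ~(<>(a | ~a) -> (<>a | <>~a)), u   [&-rule on 1]
3. b & a, u   [&-rule on 1]
4. <>(a | ~a), u   [~->-rule on 2]
5. ~(<>a | <>~a), u   [~->-rule on 2]
6. b, u   [&-rule on 3]
7. a, u   [&-rule on 3]
8. ~<>a, u   [~|-rule on 5]
9. ~<>~a, u   [~|-rule on 5]
10. ~a, u   [~<>-rule on 8 via uRu]
Accessibility: uRu
Branch closes: a and ~a both at u.
Every branch closes; the branch above is one of them.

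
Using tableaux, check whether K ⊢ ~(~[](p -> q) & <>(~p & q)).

Invalid (countermodel exists)

Tableau for the negation ~[](p -> q) & <>(~p & q):
1. ~[](p -> q) & <>(~p & q), 0
2. ~[](p -> q), 0
3. <>(~p & q), 0
4. ~(p -> q), 1
5. p, 1
6. ~q, 1
7. ~p & q, 2
8. ~p, 2
9. q, 2
Accessibility: 0R1, 0R2
The negation has an open branch (countermodel exists).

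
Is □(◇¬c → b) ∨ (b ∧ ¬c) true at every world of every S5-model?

Tableau for the negation ¬(□(◇¬c → b) ∨ (b ∧ ¬c)):
1. ¬(□(◇¬c → b) ∨ (b ∧ ¬c)), w0
2. ¬□(◇¬c → b), w0   [¬∨-rule on 1]
3. ¬(b ∧ ¬c), w0   [¬∨-rule on 1]
4. c, w0   [¬∧-rule on 3 (branches; this branch)]
5. ¬(◇¬c → b), w1   [¬□-rule on 2: fresh world w1, w0Rw1]
6. ◇¬c, w1   [¬→-rule on 5]
7. ¬b, w1   [¬→-rule on 5]
8. ¬c, w2   [◇-rule on 6: fresh world w2, w1Rw2]
Accessibility: w0Rw0, w0Rw1, w0Rw2, w1Rw0, w1Rw1, w1Rw2, w2Rw0, w2Rw1, w2Rw2
The negation has an open branch (countermodel exists).

Not valid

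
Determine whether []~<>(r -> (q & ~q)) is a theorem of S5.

Tableau for the negation ~[]~<>(r -> (q & ~q)):
1. ~[]~<>(r -> (q & ~q)), 0
2. <>(r -> (q & ~q)), 1
3. r -> (q & ~q), 2
4. ~r, 2
Accessibility: 0R0, 0R1, 0R2, 1R0, 1R1, 1R2, 2R0, 2R1, 2R2
The negation has an open branch (countermodel exists).

No, not valid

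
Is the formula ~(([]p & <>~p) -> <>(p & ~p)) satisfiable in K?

No, unsatisfiable

1. ~(([]p & <>~p) -> <>(p & ~p)), 0
2. []p & <>~p, 0
3. ~<>(p & ~p), 0
4. []p, 0
5. <>~p, 0
6. ~p, 1
7. ~(p & ~p), 1
8. p, 1
Accessibility: 0R1
Branch closes: p and ~p both at 1.
(One branch shown.) All branches close.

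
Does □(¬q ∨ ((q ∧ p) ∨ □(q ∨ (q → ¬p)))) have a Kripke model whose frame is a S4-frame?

Satisfiable

1. □(¬q ∨ ((q ∧ p) ∨ □(q ∨ (q → ¬p)))), u
2. ¬q ∨ ((q ∧ p) ∨ □(q ∨ (q → ¬p))), u
3. (q ∧ p) ∨ □(q ∨ (q → ¬p)), u
4. □(q ∨ (q → ¬p)), u
5. q ∨ (q → ¬p), u
6. q → ¬p, u
7. ¬p, u
Accessibility: uRu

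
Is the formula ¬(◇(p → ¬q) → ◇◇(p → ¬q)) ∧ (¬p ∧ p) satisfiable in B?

Unsatisfiable

1. ¬(◇(p → ¬q) → ◇◇(p → ¬q)) ∧ (¬p ∧ p), u
2. ¬(◇(p → ¬q) → ◇◇(p → ¬q)), u
3. ¬p ∧ p, u
4. ◇(p → ¬q), u
5. ¬◇◇(p → ¬q), u
6. ¬p, u
7. p, u
Accessibility: uRu
Branch closes: p and ¬p both at u.
(One branch shown.) All branches close.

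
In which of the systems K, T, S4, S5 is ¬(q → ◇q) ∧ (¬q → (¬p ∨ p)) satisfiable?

K

T-tableau for the formula:
1. ¬(q → ◇q) ∧ (¬q → (¬p ∨ p)), u
2. ¬(q → ◇q), u
3. ¬q → (¬p ∨ p), u
4. q, u
5. ¬◇q, u
6. ¬q, u
Accessibility: uRu
Branch closes: q and ¬q both at u.
Every branch closes (one shown): unsatisfiable in T, hence also in S4, S5 (every S4/S5-frame is a T-frame).
K-tableau for the formula:
1. ¬(q → ◇q) ∧ (¬q → (¬p ∨ p)), u
2. ¬(q → ◇q), u
3. ¬q → (¬p ∨ p), u
4. q, u
5. ¬◇q, u
6. ¬p ∨ p, u
7. p, u
Complete open branch: satisfiable in K.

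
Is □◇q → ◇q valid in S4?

Valid in S4

Tableau for the negation ¬(□◇q → ◇q):
1. ¬(□◇q → ◇q), 0
2. □◇q, 0   [¬→-rule on 1]
3. ¬◇q, 0   [¬→-rule on 1]
4. ◇q, 0   [□-rule on 2 via 0R0]
5. ¬q, 0   [¬◇-rule on 3 via 0R0]
6. q, 1   [◇-rule on 4: fresh world 1, 0R1]
7. ◇q, 1   [□-rule on 2 via 0R1]
8. ¬q, 1   [¬◇-rule on 3 via 0R1]
Accessibility: 0R0, 0R1, 1R1
Branch closes: q and ¬q both at 1.
Every branch of the negation's tableau closes; the branch above is one of them.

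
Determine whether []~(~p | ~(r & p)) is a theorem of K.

Tableau for the negation ~[]~(~p | ~(r & p)):
1. ~[]~(~p | ~(r & p)), w0
2. ~p | ~(r & p), w1
3. ~(r & p), w1
4. ~p, w1
Accessibility: w0Rw1
The negation has an open branch (countermodel exists).

Not valid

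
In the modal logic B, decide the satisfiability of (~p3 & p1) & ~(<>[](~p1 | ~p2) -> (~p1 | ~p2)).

1. (~p3 & p1) & ~(<>[](~p1 | ~p2) -> (~p1 | ~p2)), u
2. ~p3 & p1, u
3. ~(<>[](~p1 | ~p2) -> (~p1 | ~p2)), u
4. ~p3, u
5. p1, u
6. <>[](~p1 | ~p2), u
7. ~(~p1 | ~p2), u
8. p2, u
9. [](~p1 | ~p2), v
10. ~p1 | ~p2, u
11. ~p1 | ~p2, v
12. ~p2, u
Accessibility: uRu, uRv, vRu, vRv
Branch closes: p2 and ~p2 both at u.
(One branch shown.) All branches close.

No, unsatisfiable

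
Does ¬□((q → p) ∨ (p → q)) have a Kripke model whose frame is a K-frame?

Unsatisfiable (every branch closes)

1. ¬□((q → p) ∨ (p → q)), w0
2. ¬((q → p) ∨ (p → q)), w1   [¬□-rule on 1: fresh world w1, w0Rw1]
3. ¬(q → p), w1   [¬∨-rule on 2]
4. ¬(p → q), w1   [¬∨-rule on 2]
5. q, w1   [¬→-rule on 3]
6. ¬p, w1   [¬→-rule on 3]
7. p, w1   [¬→-rule on 4]
8. ¬q, w1   [¬→-rule on 4]
Accessibility: w0Rw1
Branch closes: p and ¬p both at w1.
All branches of the tableau close; one closing branch shown above.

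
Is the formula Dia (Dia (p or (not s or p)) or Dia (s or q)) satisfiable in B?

Yes, satisfiable

1. Dia (Dia (p or (not s or p)) or Dia (s or q)), 0
2. Dia (p or (not s or p)) or Dia (s or q), 1   [Dia-rule on 1: fresh world 1, 0R1]
3. Dia (s or q), 1   [or-rule on 2 (branches; this branch)]
4. s or q, 2   [Dia-rule on 3: fresh world 2, 1R2]
5. q, 2   [or-rule on 4 (branches; this branch)]
Accessibility: 0R0, 0R1, 1R0, 1R1, 1R2, 2R1, 2R2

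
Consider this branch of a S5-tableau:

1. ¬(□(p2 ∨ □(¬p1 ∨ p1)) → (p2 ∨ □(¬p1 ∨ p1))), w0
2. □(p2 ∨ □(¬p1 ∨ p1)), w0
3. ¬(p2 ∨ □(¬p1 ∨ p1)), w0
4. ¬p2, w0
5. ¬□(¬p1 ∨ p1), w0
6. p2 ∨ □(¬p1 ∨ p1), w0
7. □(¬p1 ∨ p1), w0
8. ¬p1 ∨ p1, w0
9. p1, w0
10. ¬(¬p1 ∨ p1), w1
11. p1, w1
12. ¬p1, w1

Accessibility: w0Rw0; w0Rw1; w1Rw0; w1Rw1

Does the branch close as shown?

Yes, closed

Both p1 and ¬p1 appear at w1.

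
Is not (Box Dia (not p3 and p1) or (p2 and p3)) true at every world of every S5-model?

No, not valid

Tableau for the negation Box Dia (not p3 and p1) or (p2 and p3):
1. Box Dia (not p3 and p1) or (p2 and p3), w0
2. p2 and p3, w0
3. p2, w0
4. p3, w0
Accessibility: w0Rw0
The negation has an open branch (countermodel exists).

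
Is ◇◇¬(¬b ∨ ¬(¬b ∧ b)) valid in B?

Invalid (countermodel exists)

Tableau for the negation ¬◇◇¬(¬b ∨ ¬(¬b ∧ b)):
1. ¬◇◇¬(¬b ∨ ¬(¬b ∧ b)), u
2. ¬◇¬(¬b ∨ ¬(¬b ∧ b)), u
3. ¬b ∨ ¬(¬b ∧ b), u
4. ¬(¬b ∧ b), u
5. ¬b, u
Accessibility: uRu
The negation has an open branch (countermodel exists).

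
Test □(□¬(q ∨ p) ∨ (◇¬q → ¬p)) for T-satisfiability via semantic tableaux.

Satisfiable (open branch found)

1. □(□¬(q ∨ p) ∨ (◇¬q → ¬p)), w0
2. □¬(q ∨ p) ∨ (◇¬q → ¬p), w0   [□-rule on 1 via w0Rw0]
3. ◇¬q → ¬p, w0   [∨-rule on 2 (branches; this branch)]
4. ¬p, w0   [→-rule on 3 (branches; this branch)]
Accessibility: w0Rw0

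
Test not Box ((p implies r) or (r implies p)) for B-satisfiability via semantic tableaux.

1. not Box ((p implies r) or (r implies p)), u
2. not ((p implies r) or (r implies p)), v
3. not (p implies r), v
4. not (r implies p), v
5. p, v
6. not r, v
7. r, v
8. not p, v
Accessibility: uRu, uRv, vRu, vRv
Branch closes: r and not r both at v.
(One branch shown.) All branches close.

Unsatisfiable (every branch closes)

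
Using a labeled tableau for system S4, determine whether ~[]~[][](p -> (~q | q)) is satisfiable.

1. ~[]~[][](p -> (~q | q)), 0
2. [][](p -> (~q | q)), 1
3. [](p -> (~q | q)), 1
4. p -> (~q | q), 1
5. ~q | q, 1
6. q, 1
Accessibility: 0R0, 0R1, 1R1

Satisfiable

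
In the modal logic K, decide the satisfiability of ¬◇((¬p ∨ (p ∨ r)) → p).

Satisfiable (open branch found)

1. ¬◇((¬p ∨ (p ∨ r)) → p), w0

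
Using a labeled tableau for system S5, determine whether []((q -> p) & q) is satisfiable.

1. []((q -> p) & q), u
2. (q -> p) & q, u   [[]-rule on 1 via uRu]
3. q -> p, u   [&-rule on 2]
4. q, u   [&-rule on 2]
5. p, u   [->-rule on 3 (branches; this branch)]
Accessibility: uRu

Satisfiable (open branch found)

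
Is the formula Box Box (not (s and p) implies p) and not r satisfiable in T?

Satisfiable

1. Box Box (not (s and p) implies p) and not r, u
2. Box Box (not (s and p) implies p), u   [and-rule on 1]
3. not r, u   [and-rule on 1]
4. Box (not (s and p) implies p), u   [Box-rule on 2 via uRu]
5. not (s and p) implies p, u   [Box-rule on 4 via uRu]
6. p, u   [implies-rule on 5 (branches; this branch)]
Accessibility: uRu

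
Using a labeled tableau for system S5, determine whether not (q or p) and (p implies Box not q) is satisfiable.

1. not (q or p) and (p implies Box not q), 0
2. not (q or p), 0
3. p implies Box not q, 0
4. not q, 0
5. not p, 0
6. Box not q, 0
Accessibility: 0R0

Yes, satisfiable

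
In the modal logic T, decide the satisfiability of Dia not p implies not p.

Satisfiable

1. Dia not p implies not p, 0
2. not p, 0   [implies-rule on 1 (branches; this branch)]
Accessibility: 0R0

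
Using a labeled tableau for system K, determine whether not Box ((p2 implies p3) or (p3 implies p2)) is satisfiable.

Unsatisfiable

1. not Box ((p2 implies p3) or (p3 implies p2)), u
2. not ((p2 implies p3) or (p3 implies p2)), v
3. not (p2 implies p3), v
4. not (p3 implies p2), v
5. p2, v
6. not p3, v
7. p3, v
8. not p2, v
Accessibility: uRv
Branch closes: p3 and not p3 both at v.
(One branch shown.) All branches close.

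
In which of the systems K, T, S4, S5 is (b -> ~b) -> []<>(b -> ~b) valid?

S5

S4-tableau for the negation ~((b -> ~b) -> []<>(b -> ~b)):
1. ~((b -> ~b) -> []<>(b -> ~b)), w0
2. b -> ~b, w0
3. ~[]<>(b -> ~b), w0
4. ~b, w0
5. ~<>(b -> ~b), w1
6. ~(b -> ~b), w1
7. b, w1
Accessibility: w0Rw0, w0Rw1, w1Rw1
Complete open branch: countermodel on an S4-frame, so not valid in S4, nor in K, T (the same frame is also a K-frame and a T-frame).
S5-tableau for the negation ~((b -> ~b) -> []<>(b -> ~b)):
1. ~((b -> ~b) -> []<>(b -> ~b)), w0
2. b -> ~b, w0
3. ~[]<>(b -> ~b), w0
4. ~b, w0
5. ~<>(b -> ~b), w1
6. ~(b -> ~b), w0
7. b, w0
Accessibility: w0Rw0, w0Rw1, w1Rw0, w1Rw1
Branch closes: b and ~b both at w0.
Every branch closes (one shown): valid in S5.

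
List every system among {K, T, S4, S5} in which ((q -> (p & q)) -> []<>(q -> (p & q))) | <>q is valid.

T-tableau for the negation ~(((q -> (p & q)) -> []<>(q -> (p & q))) | <>q):
1. ~(((q -> (p & q)) -> []<>(q -> (p & q))) | <>q), w0
2. ~((q -> (p & q)) -> []<>(q -> (p & q))), w0
3. ~<>q, w0
4. q -> (p & q), w0
5. ~[]<>(q -> (p & q)), w0
6. ~q, w0
7. ~<>(q -> (p & q)), w1
8. ~q, w1
9. ~(q -> (p & q)), w1
10. q, w1
11. ~(p & q), w1
Accessibility: w0Rw0, w0Rw1, w1Rw1
Branch closes: q and ~q both at w1.
Every branch closes (one shown): valid in T, hence also in S4, S5 (every theorem of T is a theorem of S4 and S5).
K-tableau for the negation ~(((q -> (p & q)) -> []<>(q -> (p & q))) | <>q):
1. ~(((q -> (p & q)) -> []<>(q -> (p & q))) | <>q), w0
2. ~((q -> (p & q)) -> []<>(q -> (p & q))), w0
3. ~<>q, w0
4. q -> (p & q), w0
5. ~[]<>(q -> (p & q)), w0
6. p & q, w0
7. p, w0
8. q, w0
9. ~<>(q -> (p & q)), w1
10. ~q, w1
Accessibility: w0Rw1
Complete open branch: countermodel on a K-frame, so not valid in K.

T, S4, S5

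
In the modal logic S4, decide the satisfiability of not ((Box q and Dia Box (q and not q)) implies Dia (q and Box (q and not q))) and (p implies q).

Unsatisfiable (every branch closes)

1. not ((Box q and Dia Box (q and not q)) implies Dia (q and Box (q and not q))) and (p implies q), 0
2. not ((Box q and Dia Box (q and not q)) implies Dia (q and Box (q and not q))), 0
3. p implies q, 0
4. Box q and Dia Box (q and not q), 0
5. not Dia (q and Box (q and not q)), 0
6. Box q, 0
7. Dia Box (q and not q), 0
8. not (q and Box (q and not q)), 0
9. q, 0
10. not Box (q and not q), 0
11. Box (q and not q), 1
12. not (q and Box (q and not q)), 1
13. q, 1
14. q and not q, 1
15. not q, 1
Accessibility: 0R0, 0R1, 1R1
Branch closes: q and not q both at 1.
Every branch closes; the branch above is one of them.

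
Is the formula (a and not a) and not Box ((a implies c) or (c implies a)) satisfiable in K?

Unsatisfiable (every branch closes)

1. (a and not a) and not Box ((a implies c) or (c implies a)), 0
2. a and not a, 0   [and-rule on 1]
3. not Box ((a implies c) or (c implies a)), 0   [and-rule on 1]
4. a, 0   [and-rule on 2]
5. not a, 0   [and-rule on 2]
Branch closes: a and not a both at 0.
(One branch shown.) All branches close.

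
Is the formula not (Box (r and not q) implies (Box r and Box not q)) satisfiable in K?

No, unsatisfiable

1. not (Box (r and not q) implies (Box r and Box not q)), 0
2. Box (r and not q), 0   [neg-implies-rule on 1]
3. not (Box r and Box not q), 0   [neg-implies-rule on 1]
4. not Box not q, 0   [neg-and-rule on 3 (branches; this branch)]
5. q, 1   [neg-Box-rule on 4: fresh world 1, 0R1]
6. r and not q, 1   [Box-rule on 2 via 0R1]
7. r, 1   [and-rule on 6]
8. not q, 1   [and-rule on 6]
Accessibility: 0R1
Branch closes: q and not q both at 1.
(One branch shown.) All branches close.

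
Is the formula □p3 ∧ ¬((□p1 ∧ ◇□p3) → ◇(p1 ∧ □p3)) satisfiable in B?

1. □p3 ∧ ¬((□p1 ∧ ◇□p3) → ◇(p1 ∧ □p3)), w0
2. □p3, w0   [∧-rule on 1]
3. ¬((□p1 ∧ ◇□p3) → ◇(p1 ∧ □p3)), w0   [∧-rule on 1]
4. □p1 ∧ ◇□p3, w0   [¬→-rule on 3]
5. ¬◇(p1 ∧ □p3), w0   [¬→-rule on 3]
6. □p1, w0   [∧-rule on 4]
7. ◇□p3, w0   [∧-rule on 4]
8. p3, w0   [□-rule on 2 via w0Rw0]
9. ¬(p1 ∧ □p3), w0   [¬◇-rule on 5 via w0Rw0]
10. p1, w0   [□-rule on 6 via w0Rw0]
11. ¬□p3, w0   [¬∧-rule on 9 (branches; this branch)]
12. □p3, w1   [◇-rule on 7: fresh world w1, w0Rw1]
13. p3, w1   [□-rule on 2 via w0Rw1]
14. ¬(p1 ∧ □p3), w1   [¬◇-rule on 5 via w0Rw1]
15. p1, w1   [□-rule on 6 via w0Rw1]
16. ¬□p3, w1   [¬∧-rule on 14 (branches; this branch)]
17. ¬p3, w2   [¬□-rule on 11: fresh world w2, w0Rw2]
18. p3, w2   [□-rule on 2 via w0Rw2]
Accessibility: w0Rw0, w0Rw1, w0Rw2, w1Rw0, w1Rw1, w2Rw0, w2Rw2
Branch closes: p3 and ¬p3 both at w2.
Every branch closes; the branch above is one of them.

No, unsatisfiable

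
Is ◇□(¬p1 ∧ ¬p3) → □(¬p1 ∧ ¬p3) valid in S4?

No, not valid

Tableau for the negation ¬(◇□(¬p1 ∧ ¬p3) → □(¬p1 ∧ ¬p3)):
1. ¬(◇□(¬p1 ∧ ¬p3) → □(¬p1 ∧ ¬p3)), u
2. ◇□(¬p1 ∧ ¬p3), u
3. ¬□(¬p1 ∧ ¬p3), u
4. □(¬p1 ∧ ¬p3), v
5. ¬p1 ∧ ¬p3, v
6. ¬p1, v
7. ¬p3, v
8. ¬(¬p1 ∧ ¬p3), w
9. p3, w
Accessibility: uRu, uRv, uRw, vRv, wRw
The negation has an open branch (countermodel exists).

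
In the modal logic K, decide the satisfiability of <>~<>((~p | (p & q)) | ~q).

Satisfiable (open branch found)

1. <>~<>((~p | (p & q)) | ~q), u
2. ~<>((~p | (p & q)) | ~q), v
Accessibility: uRv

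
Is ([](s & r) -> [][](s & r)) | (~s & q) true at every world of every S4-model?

Valid in S4

Tableau for the negation ~(([](s & r) -> [][](s & r)) | (~s & q)):
1. ~(([](s & r) -> [][](s & r)) | (~s & q)), u
2. ~([](s & r) -> [][](s & r)), u
3. ~(~s & q), u
4. [](s & r), u
5. ~[][](s & r), u
6. s & r, u
7. s, u
8. r, u
9. ~q, u
10. ~[](s & r), v
11. s & r, v
12. s, v
13. r, v
14. ~(s & r), w
15. s & r, w
16. s, w
17. r, w
18. ~r, w
Accessibility: uRu, uRv, uRw, vRv, vRw, wRw
Branch closes: r and ~r both at w.
Every branch of the negation's tableau closes; the branch above is one of them.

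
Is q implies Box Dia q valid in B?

Tableau for the negation not (q implies Box Dia q):
1. not (q implies Box Dia q), 0
2. q, 0
3. not Box Dia q, 0
4. not Dia q, 1
5. not q, 0
Accessibility: 0R0, 0R1, 1R0, 1R1
Branch closes: q and not q both at 0.
Every branch of the negation's tableau closes; the branch above is one of them.

Yes, valid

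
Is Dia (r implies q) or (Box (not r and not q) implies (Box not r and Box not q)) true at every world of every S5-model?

Valid in S5

Tableau for the negation not (Dia (r implies q) or (Box (not r and not q) implies (Box not r and Box not q))):
1. not (Dia (r implies q) or (Box (not r and not q) implies (Box not r and Box not q))), u
2. not Dia (r implies q), u
3. not (Box (not r and not q) implies (Box not r and Box not q)), u
4. Box (not r and not q), u
5. not (Box not r and Box not q), u
6. not (r implies q), u
7. r, u
8. not q, u
9. not r and not q, u
10. not r, u
Accessibility: uRu
Branch closes: r and not r both at u.
All branches of the negation close; one closing branch shown above.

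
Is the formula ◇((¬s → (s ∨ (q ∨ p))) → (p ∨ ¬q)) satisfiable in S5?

Yes, satisfiable

1. ◇((¬s → (s ∨ (q ∨ p))) → (p ∨ ¬q)), u
2. (¬s → (s ∨ (q ∨ p))) → (p ∨ ¬q), v   [◇-rule on 1: fresh world v, uRv]
3. p ∨ ¬q, v   [→-rule on 2 (branches; this branch)]
4. ¬q, v   [∨-rule on 3 (branches; this branch)]
Accessibility: uRu, uRv, vRu, vRv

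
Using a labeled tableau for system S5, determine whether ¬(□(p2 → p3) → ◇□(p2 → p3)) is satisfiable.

Unsatisfiable (every branch closes)

1. ¬(□(p2 → p3) → ◇□(p2 → p3)), u
2. □(p2 → p3), u   [¬→-rule on 1]
3. ¬◇□(p2 → p3), u   [¬→-rule on 1]
4. p2 → p3, u   [□-rule on 2 via uRu]
5. ¬□(p2 → p3), u   [¬◇-rule on 3 via uRu]
6. p3, u   [→-rule on 4 (branches; this branch)]
7. ¬(p2 → p3), v   [¬□-rule on 5: fresh world v, uRv]
8. p2, v   [¬→-rule on 7]
9. ¬p3, v   [¬→-rule on 7]
10. p2 → p3, v   [□-rule on 2 via uRv]
11. ¬□(p2 → p3), v   [¬◇-rule on 3 via uRv]
12. p3, v   [→-rule on 10 (branches; this branch)]
Accessibility: uRu, uRv, vRu, vRv
Branch closes: p3 and ¬p3 both at v.
Every branch closes; the branch above is one of them.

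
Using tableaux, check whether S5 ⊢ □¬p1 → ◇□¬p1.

Tableau for the negation ¬(□¬p1 → ◇□¬p1):
1. ¬(□¬p1 → ◇□¬p1), u
2. □¬p1, u
3. ¬◇□¬p1, u
4. ¬p1, u
5. ¬□¬p1, u
6. p1, v
7. ¬p1, v
Accessibility: uRu, uRv, vRu, vRv
Branch closes: p1 and ¬p1 both at v.
Every branch of the negation's tableau closes; the branch above is one of them.

Yes, valid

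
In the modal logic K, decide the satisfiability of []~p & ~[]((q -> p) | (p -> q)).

1. []~p & ~[]((q -> p) | (p -> q)), 0
2. []~p, 0
3. ~[]((q -> p) | (p -> q)), 0
4. ~((q -> p) | (p -> q)), 1
5. ~(q -> p), 1
6. ~(p -> q), 1
7. q, 1
8. ~p, 1
9. p, 1
10. ~q, 1
Accessibility: 0R1
Branch closes: p and ~p both at 1.
(One branch shown.) All branches close.

Unsatisfiable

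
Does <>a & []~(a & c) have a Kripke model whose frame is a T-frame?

1. <>a & []~(a & c), w0
2. <>a, w0
3. []~(a & c), w0
4. ~(a & c), w0
5. ~c, w0
6. a, w1
7. ~(a & c), w1
8. ~c, w1
Accessibility: w0Rw0, w0Rw1, w1Rw1

Satisfiable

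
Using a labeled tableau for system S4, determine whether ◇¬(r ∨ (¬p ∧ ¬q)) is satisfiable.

1. ◇¬(r ∨ (¬p ∧ ¬q)), u
2. ¬(r ∨ (¬p ∧ ¬q)), v
3. ¬r, v
4. ¬(¬p ∧ ¬q), v
5. q, v
Accessibility: uRu, uRv, vRv

Yes, satisfiable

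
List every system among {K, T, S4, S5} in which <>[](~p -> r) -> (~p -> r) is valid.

S4-tableau for the negation ~(<>[](~p -> r) -> (~p -> r)):
1. ~(<>[](~p -> r) -> (~p -> r)), 0
2. <>[](~p -> r), 0
3. ~(~p -> r), 0
4. ~p, 0
5. ~r, 0
6. [](~p -> r), 1
7. ~p -> r, 1
8. r, 1
Accessibility: 0R0, 0R1, 1R1
Complete open branch: countermodel on an S4-frame, so not valid in S4, nor in K, T (the same frame is also a K-frame and a T-frame).
S5-tableau for the negation ~(<>[](~p -> r) -> (~p -> r)):
1. ~(<>[](~p -> r) -> (~p -> r)), 0
2. <>[](~p -> r), 0
3. ~(~p -> r), 0
4. ~p, 0
5. ~r, 0
6. [](~p -> r), 1
7. ~p -> r, 0
8. ~p -> r, 1
9. r, 0
Accessibility: 0R0, 0R1, 1R0, 1R1
Branch closes: r and ~r both at 0.
Every branch closes (one shown): valid in S5.

S5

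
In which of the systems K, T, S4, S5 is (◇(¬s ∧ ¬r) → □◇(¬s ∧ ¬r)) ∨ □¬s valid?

S4-tableau for the negation ¬((◇(¬s ∧ ¬r) → □◇(¬s ∧ ¬r)) ∨ □¬s):
1. ¬((◇(¬s ∧ ¬r) → □◇(¬s ∧ ¬r)) ∨ □¬s), 0
2. ¬(◇(¬s ∧ ¬r) → □◇(¬s ∧ ¬r)), 0
3. ¬□¬s, 0
4. ◇(¬s ∧ ¬r), 0
5. ¬□◇(¬s ∧ ¬r), 0
6. s, 1
7. ¬s ∧ ¬r, 2
8. ¬s, 2
9. ¬r, 2
10. ¬◇(¬s ∧ ¬r), 3
11. ¬(¬s ∧ ¬r), 3
12. r, 3
Accessibility: 0R0, 0R1, 0R2, 0R3, 1R1, 2R2, 3R3
Complete open branch: countermodel on an S4-frame, so not valid in S4, nor in K, T (the same frame is also a K-frame and a T-frame).
S5-tableau for the negation ¬((◇(¬s ∧ ¬r) → □◇(¬s ∧ ¬r)) ∨ □¬s):
1. ¬((◇(¬s ∧ ¬r) → □◇(¬s ∧ ¬r)) ∨ □¬s), 0
2. ¬(◇(¬s ∧ ¬r) → □◇(¬s ∧ ¬r)), 0
3. ¬□¬s, 0
4. ◇(¬s ∧ ¬r), 0
5. ¬□◇(¬s ∧ ¬r), 0
6. s, 1
7. ¬s ∧ ¬r, 2
8. ¬s, 2
9. ¬r, 2
10. ¬◇(¬s ∧ ¬r), 3
11. ¬(¬s ∧ ¬r), 0
12. ¬(¬s ∧ ¬r), 1
13. ¬(¬s ∧ ¬r), 2
14. ¬(¬s ∧ ¬r), 3
15. r, 0
16. r, 1
17. r, 2
Accessibility: 0R0, 0R1, 0R2, 0R3, 1R0, 1R1, 1R2, 1R3, 2R0, 2R1, 2R2, 2R3, 3R0, 3R1, 3R2, 3R3
Branch closes: r and ¬r both at 2.
Every branch closes (one shown): valid in S5.

S5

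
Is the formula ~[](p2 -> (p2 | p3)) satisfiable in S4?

1. ~[](p2 -> (p2 | p3)), w0
2. ~(p2 -> (p2 | p3)), w1
3. p2, w1
4. ~(p2 | p3), w1
5. ~p2, w1
6. ~p3, w1
Accessibility: w0Rw0, w0Rw1, w1Rw1
Branch closes: p2 and ~p2 both at w1.
(One branch shown.) All branches close.

Unsatisfiable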